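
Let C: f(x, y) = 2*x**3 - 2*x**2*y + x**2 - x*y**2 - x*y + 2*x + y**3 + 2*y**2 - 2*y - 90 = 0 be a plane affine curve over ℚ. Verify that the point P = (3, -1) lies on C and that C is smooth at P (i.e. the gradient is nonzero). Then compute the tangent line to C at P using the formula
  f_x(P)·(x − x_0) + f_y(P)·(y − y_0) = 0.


Tangent line at P: 74*x - 18*y - 240 = 0.

Step 1: f(3, -1) = 0, so P lies on C.
Step 2: partial derivatives
  f_x(x, y) = 6*x**2 - 4*x*y + 2*x - y**2 - y + 2, f_y(x, y) = -2*x**2 - 2*x*y - x + 3*y**2 + 4*y - 2.
  f_x(P) = 74, f_y(P) = -18 (gradient nonzero, so P is smooth).
Step 3: tangent line at P: 74·(x − 3) + -18·(y − -1) = 0.
Expanding: 74*x - 18*y - 240 = 0.


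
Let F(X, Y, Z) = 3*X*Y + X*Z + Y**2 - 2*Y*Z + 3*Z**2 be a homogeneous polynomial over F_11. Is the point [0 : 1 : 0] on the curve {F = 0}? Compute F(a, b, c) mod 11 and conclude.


F(0,1,0) ≡ 1 (mod 11); P is NOT on the curve.

Evaluate F(0, 1, 0) term-by-term (mod 11).
  3*X*Y ↦ 3·0·1·1 = 0
  X*Z ↦ 1·0·1·0 = 0
  Y**2 ↦ 1·1·1·1 = 1
  -2*Y*Z ↦ -2·1·1·0 = 0
  3*Z**2 ↦ 3·1·1·0 = 0
Sum: F(0, 1, 0) = (0) + (0) + (1) + (0) + (0) = 1.
Reducing mod 11: 1 ≡ 1 (mod 11).
Since F(a, b, c) ≡ 1 ≠ 0 (mod 11), P does NOT lie on the curve.


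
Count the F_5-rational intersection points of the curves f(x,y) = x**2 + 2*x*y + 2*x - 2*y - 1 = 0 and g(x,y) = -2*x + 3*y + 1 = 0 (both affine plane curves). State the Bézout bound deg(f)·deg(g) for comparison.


Common zeros: ∅; count = 0; Bézout bound = 2.

deg(f) = 2, deg(g) = 1, so Bézout bound = 2.
Scan x ∈ F_5. For each x, list the y ∈ F_5 with f(x, y) ≡ 0 and those with g(x, y) ≡ 0 (mod 5); the common zeros in that column are the intersection.
  x = 0: f ≡ 0 at y ∈ {2}; g ≡ 0 at y ∈ {3}; common: ∅.
  x = 1: f ≡ 0 at y ∈ ∅; g ≡ 0 at y ∈ {2}; common: ∅.
  x = 2: f ≡ 0 at y ∈ {4}; g ≡ 0 at y ∈ {1}; common: ∅.
  x = 3: f ≡ 0 at y ∈ {4}; g ≡ 0 at y ∈ {0}; common: ∅.
  x = 4: f ≡ 0 at y ∈ {2}; g ≡ 0 at y ∈ {4}; common: ∅.
Collecting: common zeros = ∅, so the count is 0.
Comparison with the Bézout bound: 0 ≤ 2 = deg(f)·deg(g), as expected for curves with no common component (the affine F_5-count falls short of the bound because intersections may lie at infinity, over extension fields, or carry multiplicity).


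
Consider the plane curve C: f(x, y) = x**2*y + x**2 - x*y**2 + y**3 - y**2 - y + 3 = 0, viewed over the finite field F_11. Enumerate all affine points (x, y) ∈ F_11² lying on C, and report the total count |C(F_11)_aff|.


Affine F_11-points: {(2, 10), (3, 4), (3, 5), (3, 6), (8, 2), (9, 4), (10, 6)}; count = 7.

For each of the 121 pairs (x, y) ∈ F_11², evaluate f(x, y) mod 11. Record the zeros.
  x = 0: [0↦3, 1↦2, 2↦5, 3↦7, 4↦3, 5↦10, 6↦1, 7↦4, 8↦3, 9↦4, 10↦2]  zeros at y ∈ ∅
  x = 1: [0↦4, 1↦3, 2↦4, 3↦2, 4↦3, 5↦2, 6↦5, 7↦7, 8↦3, 9↦10, 10↦1]  zeros at y ∈ ∅
  x = 2: [0↦7, 1↦8, 2↦9, 3↦5, 4↦2, 5↦6, 6↦1, 7↦4, 8↦10, 9↦3, 10↦0]  zeros at y ∈ {10}
  x = 3: [0↦1, 1↦6, 2↦9, 3↦5, 4↦0, 5↦0, 6↦0, 7↦6, 8↦2, 9↦5, 10↦10]  zeros at y ∈ {4, 5, 6}
  x = 4: [0↦8, 1↦8, 2↦4, 3↦2, 4↦8, 5↦6, 6↦2, 7↦2, 8↦1, 9↦5, 10↦9]  zeros at y ∈ ∅
  x = 5: [0↦6, 1↦3, 2↦5, 3↦7, 4↦4, 5↦2, 6↦7, 7↦3, 8↦7, 9↦3, 10↦8]  zeros at y ∈ ∅
  x = 6: [0↦6, 1↦2, 2↦1, 3↦9, 4↦10, 5↦10, 6↦4, 7↦9, 8↦9, 9↦10, 10↦7]  zeros at y ∈ ∅
  x = 7: [0↦8, 1↦5, 2↦3, 3↦8, 4↦4, 5↦8, 6↦4, 7↦9, 8↦7, 9↦4, 10↦6]  zeros at y ∈ ∅
  x = 8: [0↦1, 1↦1, 2↦0, 3↦4, 4↦8, 5↦7, 6↦7, 7↦3, 8↦1, 9↦7, 10↦5]  zeros at y ∈ {2}
  x = 9: [0↦7, 1↦1, 2↦3, 3↦8, 4↦0, 5↦7, 6↦2, 7↦2, 8↦2, 9↦8, 10↦4]  zeros at y ∈ {4}
  x = 10: [0↦4, 1↦5, 2↦1, 3↦9, 4↦2, 5↦8, 6↦0, 7↦6, 8↦10, 9↦7, 10↦3]  zeros at y ∈ {6}
Collecting zeros: affine points = {(2, 10), (3, 4), (3, 5), (3, 6), (8, 2), (9, 4), (10, 6)}.
Total count |C(F_11)_aff| = 7.


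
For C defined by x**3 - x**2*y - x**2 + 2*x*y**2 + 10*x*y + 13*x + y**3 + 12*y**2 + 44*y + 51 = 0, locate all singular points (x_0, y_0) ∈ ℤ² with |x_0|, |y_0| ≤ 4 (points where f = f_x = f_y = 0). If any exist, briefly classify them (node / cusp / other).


Singular points: {(-1, -3)}; classification: node.

Compute partial derivatives:
  f_x = 3*x**2 - 2*x*y - 2*x + 2*y**2 + 10*y + 13.
  f_y = -x**2 + 4*x*y + 10*x + 3*y**2 + 24*y + 44.
Scan x_0 ∈ {−4, ..., 4}. For each x_0, f_y(x_0, y) is a polynomial in y; find its integer roots y ∈ {−4, ..., 4}, then test f_x and f at those candidates.
  x = -4: f_y(-4, y) = 3*y**2 + 8*y - 12; no integer root y with |y| ≤ 4.
  x = -3: f_y(-3, y) = 3*y**2 + 12*y + 5; no integer root y with |y| ≤ 4.
  x = -2: f_y(-2, y) = 3*y**2 + 16*y + 20; vanishes at y ∈ {-2}. (-2, -2): f_x = 9 ≠ 0.
  x = -1: f_y(-1, y) = 3*y**2 + 20*y + 33; vanishes at y ∈ {-3}. (-1, -3): f_x = 0, f = 0 — SINGULAR.
  x = 0: f_y(0, y) = 3*y**2 + 24*y + 44; no integer root y with |y| ≤ 4.
  x = 1: f_y(1, y) = 3*y**2 + 28*y + 53; no integer root y with |y| ≤ 4.
  x = 2: f_y(2, y) = 3*y**2 + 32*y + 60; no integer root y with |y| ≤ 4.
  x = 3: f_y(3, y) = 3*y**2 + 36*y + 65; no integer root y with |y| ≤ 4.
  x = 4: f_y(4, y) = 3*y**2 + 40*y + 68; vanishes at y ∈ {-2}. (4, -2): f_x = 57 ≠ 0.
Only singular point on the grid: (-1, -3).
Classify: substitute x = -1 + u, y = -3 + v and expand: f = u**3 - u**2*v - u**2 + 2*u*v**2 + v**3 + v**2.
No constant or linear terms (consistent with a singular point). Quadratic part: -u**2 + v**2. Cubic part: u**3 - u**2*v + 2*u*v**2 + v**3.
The quadratic part v**2 - u**2 = (v − u)(v + u) splits into two distinct linear factors, so there are two distinct tangent lines y − -3 = ±(x − -1) — this is a node (ordinary double point).
Classification: node.


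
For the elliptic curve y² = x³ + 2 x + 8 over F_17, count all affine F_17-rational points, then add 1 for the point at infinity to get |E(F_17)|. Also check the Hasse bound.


Affine points = {(0, 5), (0, 12), (6, 7), (6, 10), (7, 5), (7, 12), (8, 3), (8, 14), (10, 5), (10, 12), (11, 1), (11, 16), (12, 3), (12, 14), (13, 2), (13, 15), (14, 3), (14, 14), (15, 8), (15, 9)}; affine count = 20; |E(F_17)| = 21.

Discriminant check: Δ ∝ 4a³ + 27b² = 4·2³ + 27·8² = 4·8 + 27·64 ≡ 9 (mod 17). Nonzero ⇒ E is nonsingular.
For each x ∈ F_17, compute rhs = x³ + 2·x + 8 mod 17, then count y ∈ F_17 with y² ≡ rhs.
  x = 0: rhs = 8, matching y values: 5, 12 (2 points).
  x = 1: rhs = 11, matching y values: none (0 points).
  x = 2: rhs = 3, matching y values: none (0 points).
  x = 3: rhs = 7, matching y values: none (0 points).
  x = 4: rhs = 12, matching y values: none (0 points).
  x = 5: rhs = 7, matching y values: none (0 points).
  x = 6: rhs = 15, matching y values: 7, 10 (2 points).
  x = 7: rhs = 8, matching y values: 5, 12 (2 points).
  x = 8: rhs = 9, matching y values: 3, 14 (2 points).
  x = 9: rhs = 7, matching y values: none (0 points).
  x = 10: rhs = 8, matching y values: 5, 12 (2 points).
  x = 11: rhs = 1, matching y values: 1, 16 (2 points).
  x = 12: rhs = 9, matching y values: 3, 14 (2 points).
  x = 13: rhs = 4, matching y values: 2, 15 (2 points).
  x = 14: rhs = 9, matching y values: 3, 14 (2 points).
  x = 15: rhs = 13, matching y values: 8, 9 (2 points).
  x = 16: rhs = 5, matching y values: none (0 points).
Total affine count: 20.
Full point count |E(F_17)| = 20 + 1 = 21.
Hasse bound: |21 − (17+1)| = |3| = 3 ≤ 2√17 ≈ 8.2462 ✓.


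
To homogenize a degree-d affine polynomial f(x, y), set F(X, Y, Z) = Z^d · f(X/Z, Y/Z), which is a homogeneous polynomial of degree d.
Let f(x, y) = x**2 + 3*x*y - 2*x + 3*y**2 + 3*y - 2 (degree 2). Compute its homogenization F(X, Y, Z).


F(X, Y, Z) = X**2 + 3*X*Y - 2*X*Z + 3*Y**2 + 3*Y*Z - 2*Z**2

deg(f) = 2.
Substitute x = X/Z, y = Y/Z into f, then multiply by Z^2.
  monomial 1·x^2·y^0 ↦ 1·X^2·Y^0·Z^0.
  monomial 3·x^1·y^1 ↦ 3·X^1·Y^1·Z^0.
  monomial -2·x^1·y^0 ↦ -2·X^1·Y^0·Z^1.
  monomial 3·x^0·y^2 ↦ 3·X^0·Y^2·Z^0.
  monomial 3·x^0·y^1 ↦ 3·X^0·Y^1·Z^1.
  monomial -2·x^0·y^0 ↦ -2·X^0·Y^0·Z^2.
Collecting: F(X, Y, Z) = X**2 + 3*X*Y - 2*X*Z + 3*Y**2 + 3*Y*Z - 2*Z**2.


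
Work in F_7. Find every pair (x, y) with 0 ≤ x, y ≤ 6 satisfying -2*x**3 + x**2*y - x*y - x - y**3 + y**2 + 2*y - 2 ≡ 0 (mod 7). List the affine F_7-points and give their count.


Affine F_7-points: {(0, 1), (0, 3), (0, 4), (3, 5), (4, 4), (5, 2), (5, 4)}; count = 7.

For each of the 49 pairs (x, y) ∈ F_7², evaluate f(x, y) mod 7. Record the zeros.
  x = 0: [0↦5, 1↦0, 2↦5, 3↦0, 4↦0, 5↦6, 6↦5]  zeros at y ∈ {1, 3, 4}
  x = 1: [0↦2, 1↦4, 2↦2, 3↦4, 4↦4, 5↦3, 6↦2]  zeros at y ∈ ∅
  x = 2: [0↦1, 1↦5, 2↦5, 3↦2, 4↦4, 5↦5, 6↦6]  zeros at y ∈ ∅
  x = 3: [0↦4, 1↦5, 2↦2, 3↦3, 4↦2, 5↦0, 6↦5]  zeros at y ∈ {5}
  x = 4: [0↦6, 1↦6, 2↦2, 3↦2, 4↦0, 5↦4, 6↦1]  zeros at y ∈ {4}
  x = 5: [0↦2, 1↦3, 2↦0, 3↦1, 4↦0, 5↦5, 6↦3]  zeros at y ∈ {2, 4}
  x = 6: [0↦1, 1↦5, 2↦5, 3↦2, 4↦4, 5↦5, 6↦6]  zeros at y ∈ ∅
Collecting zeros: affine points = {(0, 1), (0, 3), (0, 4), (3, 5), (4, 4), (5, 2), (5, 4)}.
Total count |C(F_7)_aff| = 7.


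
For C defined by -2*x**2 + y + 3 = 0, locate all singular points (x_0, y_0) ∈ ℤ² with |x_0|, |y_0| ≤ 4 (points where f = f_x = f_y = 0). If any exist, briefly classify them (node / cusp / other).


No singular points in the scanned grid; C is smooth there.

Compute partial derivatives:
  f_x = -4*x.
  f_y = 1.
f_y = 1 is a nonzero constant, so f_y never vanishes: no point (x, y) can satisfy f = f_x = f_y = 0. In particular no (x, y) ∈ {−4, ..., 4}² is singular; the curve is smooth.


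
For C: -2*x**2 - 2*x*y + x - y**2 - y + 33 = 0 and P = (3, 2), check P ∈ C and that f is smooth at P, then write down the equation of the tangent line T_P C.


Tangent line at P: -15*x - 11*y + 67 = 0.

Step 1: f(3, 2) = 0, so P lies on C.
Step 2: partial derivatives
  f_x(x, y) = -4*x - 2*y + 1, f_y(x, y) = -2*x - 2*y - 1.
  f_x(P) = -15, f_y(P) = -11 (gradient nonzero, so P is smooth).
Step 3: tangent line at P: -15·(x − 3) + -11·(y − 2) = 0.
Expanding: -15*x - 11*y + 67 = 0.


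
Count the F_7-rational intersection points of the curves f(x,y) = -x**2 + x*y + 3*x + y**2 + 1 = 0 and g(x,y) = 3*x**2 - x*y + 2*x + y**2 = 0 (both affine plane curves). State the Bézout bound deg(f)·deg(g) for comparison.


Common zeros: ∅; count = 0; Bézout bound = 4.

deg(f) = 2, deg(g) = 2, so Bézout bound = 4.
Scan x ∈ F_7. For each x, list the y ∈ F_7 with f(x, y) ≡ 0 and those with g(x, y) ≡ 0 (mod 7); the common zeros in that column are the intersection.
  x = 0: f ≡ 0 at y ∈ ∅; g ≡ 0 at y ∈ {0}; common: ∅.
  x = 1: f ≡ 0 at y ∈ ∅; g ≡ 0 at y ∈ {2, 6}; common: ∅.
  x = 2: f ≡ 0 at y ∈ ∅; g ≡ 0 at y ∈ ∅; common: ∅.
  x = 3: f ≡ 0 at y ∈ ∅; g ≡ 0 at y ∈ ∅; common: ∅.
  x = 4: f ≡ 0 at y ∈ {5}; g ≡ 0 at y ∈ {0, 4}; common: ∅.
  x = 5: f ≡ 0 at y ∈ ∅; g ≡ 0 at y ∈ {6}; common: ∅.
  x = 6: f ≡ 0 at y ∈ ∅; g ≡ 0 at y ∈ {2, 4}; common: ∅.
Collecting: common zeros = ∅, so the count is 0.
Comparison with the Bézout bound: 0 ≤ 4 = deg(f)·deg(g), as expected for curves with no common component (the affine F_7-count falls short of the bound because intersections may lie at infinity, over extension fields, or carry multiplicity).


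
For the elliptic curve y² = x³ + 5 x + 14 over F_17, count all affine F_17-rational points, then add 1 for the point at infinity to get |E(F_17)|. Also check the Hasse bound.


Affine points = {(2, 7), (2, 10), (4, 8), (4, 9), (7, 1), (7, 16), (12, 0), (13, 7), (13, 10), (15, 8), (15, 9), (16, 5), (16, 12)}; affine count = 13; |E(F_17)| = 14.

Discriminant check: Δ ∝ 4a³ + 27b² = 4·5³ + 27·14² = 4·125 + 27·196 ≡ 12 (mod 17). Nonzero ⇒ E is nonsingular.
For each x ∈ F_17, compute rhs = x³ + 5·x + 14 mod 17, then count y ∈ F_17 with y² ≡ rhs.
  x = 0: rhs = 14, matching y values: none (0 points).
  x = 1: rhs = 3, matching y values: none (0 points).
  x = 2: rhs = 15, matching y values: 7, 10 (2 points).
  x = 3: rhs = 5, matching y values: none (0 points).
  x = 4: rhs = 13, matching y values: 8, 9 (2 points).
  x = 5: rhs = 11, matching y values: none (0 points).
  x = 6: rhs = 5, matching y values: none (0 points).
  x = 7: rhs = 1, matching y values: 1, 16 (2 points).
  x = 8: rhs = 5, matching y values: none (0 points).
  x = 9: rhs = 6, matching y values: none (0 points).
  x = 10: rhs = 10, matching y values: none (0 points).
  x = 11: rhs = 6, matching y values: none (0 points).
  x = 12: rhs = 0, matching y values: 0 (1 points).
  x = 13: rhs = 15, matching y values: 7, 10 (2 points).
  x = 14: rhs = 6, matching y values: none (0 points).
  x = 15: rhs = 13, matching y values: 8, 9 (2 points).
  x = 16: rhs = 8, matching y values: 5, 12 (2 points).
Total affine count: 13.
Full point count |E(F_17)| = 13 + 1 = 14.
Hasse bound: |14 − (17+1)| = |-4| = 4 ≤ 2√17 ≈ 8.2462 ✓.


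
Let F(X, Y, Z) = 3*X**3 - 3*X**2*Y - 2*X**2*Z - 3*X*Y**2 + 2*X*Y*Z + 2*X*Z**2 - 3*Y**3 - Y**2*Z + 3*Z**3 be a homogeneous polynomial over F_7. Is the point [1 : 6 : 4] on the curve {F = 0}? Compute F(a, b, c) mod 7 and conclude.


F(1,6,4) ≡ 0 (mod 7); P is on the curve.

Evaluate F(1, 6, 4) term-by-term (mod 7).
  3*X**3 ↦ 3·1·1·1 = 3
  -3*X**2*Y ↦ -3·1·6·1 = -18
  -2*X**2*Z ↦ -2·1·1·4 = -8
  -3*X*Y**2 ↦ -3·1·36·1 = -108
  2*X*Y*Z ↦ 2·1·6·4 = 48
  2*X*Z**2 ↦ 2·1·1·16 = 32
  -3*Y**3 ↦ -3·1·216·1 = -648
  -Y**2*Z ↦ -1·1·36·4 = -144
  3*Z**3 ↦ 3·1·1·64 = 192
Sum: F(1, 6, 4) = (3) + (-18) + (-8) + (-108) + (48) + (32) + (-648) + (-144) + (192) = -651.
Reducing mod 7: -651 ≡ 0 (mod 7).
Since F(a, b, c) ≡ 0 (mod 7), P lies on the curve.


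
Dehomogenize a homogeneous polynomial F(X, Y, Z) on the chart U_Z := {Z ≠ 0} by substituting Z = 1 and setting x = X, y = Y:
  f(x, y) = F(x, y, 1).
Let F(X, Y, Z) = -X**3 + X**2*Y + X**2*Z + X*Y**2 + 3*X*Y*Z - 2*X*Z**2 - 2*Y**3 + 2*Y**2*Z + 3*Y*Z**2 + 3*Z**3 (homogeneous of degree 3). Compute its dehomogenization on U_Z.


f(x, y) = -x**3 + x**2*y + x**2 + x*y**2 + 3*x*y - 2*x - 2*y**3 + 2*y**2 + 3*y + 3

On U_Z we set Z = 1. Each monomial c·X^i·Y^j·Z^k in F becomes c·x^i·y^j·1^k = c·x^i·y^j.
Substituting Z = 1: F(X, Y, 1) = -x**3 + x**2*y + x**2 + x*y**2 + 3*x*y - 2*x - 2*y**3 + 2*y**2 + 3*y + 3.
Note: deg(f) ≤ deg(F) = 3; strict inequality happens when F is divisible by Z (lost terms).


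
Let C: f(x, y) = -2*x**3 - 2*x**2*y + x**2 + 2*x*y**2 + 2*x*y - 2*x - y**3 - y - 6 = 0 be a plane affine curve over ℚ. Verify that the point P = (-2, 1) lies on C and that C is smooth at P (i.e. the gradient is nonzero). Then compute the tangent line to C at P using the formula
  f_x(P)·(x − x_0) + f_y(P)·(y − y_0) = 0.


Tangent line at P: -18*x - 24*y - 12 = 0.

Step 1: f(-2, 1) = 0, so P lies on C.
Step 2: partial derivatives
  f_x(x, y) = -6*x**2 - 4*x*y + 2*x + 2*y**2 + 2*y - 2, f_y(x, y) = -2*x**2 + 4*x*y + 2*x - 3*y**2 - 1.
  f_x(P) = -18, f_y(P) = -24 (gradient nonzero, so P is smooth).
Step 3: tangent line at P: -18·(x − -2) + -24·(y − 1) = 0.
Expanding: -18*x - 24*y - 12 = 0.


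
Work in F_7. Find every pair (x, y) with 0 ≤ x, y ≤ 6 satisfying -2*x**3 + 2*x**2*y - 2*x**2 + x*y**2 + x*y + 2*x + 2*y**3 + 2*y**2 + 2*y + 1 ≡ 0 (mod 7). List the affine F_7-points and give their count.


Affine F_7-points: {(0, 1), (3, 1), (4, 1), (4, 2)}; count = 4.

For each of the 49 pairs (x, y) ∈ F_7², evaluate f(x, y) mod 7. Record the zeros.
  x = 0: [0↦1, 1↦0, 2↦1, 3↦2, 4↦1, 5↦3, 6↦6]  zeros at y ∈ {1}
  x = 1: [0↦6, 1↦2, 2↦2, 3↦4, 4↦6, 5↦6, 6↦2]  zeros at y ∈ ∅
  x = 2: [0↦2, 1↦6, 2↦2, 3↦2, 4↦4, 5↦6, 6↦6]  zeros at y ∈ ∅
  x = 3: [0↦5, 1↦0, 2↦3, 3↦5, 4↦4, 5↦5, 6↦6]  zeros at y ∈ {1}
  x = 4: [0↦3, 1↦0, 2↦0, 3↦1, 4↦1, 5↦5, 6↦4]  zeros at y ∈ {1, 2}
  x = 5: [0↦5, 1↦1, 2↦2, 3↦6, 4↦4, 5↦1, 6↦2]  zeros at y ∈ ∅
  x = 6: [0↦6, 1↦5, 2↦4, 3↦1, 4↦1, 5↦2, 6↦2]  zeros at y ∈ ∅
Collecting zeros: affine points = {(0, 1), (3, 1), (4, 1), (4, 2)}.
Total count |C(F_7)_aff| = 4.


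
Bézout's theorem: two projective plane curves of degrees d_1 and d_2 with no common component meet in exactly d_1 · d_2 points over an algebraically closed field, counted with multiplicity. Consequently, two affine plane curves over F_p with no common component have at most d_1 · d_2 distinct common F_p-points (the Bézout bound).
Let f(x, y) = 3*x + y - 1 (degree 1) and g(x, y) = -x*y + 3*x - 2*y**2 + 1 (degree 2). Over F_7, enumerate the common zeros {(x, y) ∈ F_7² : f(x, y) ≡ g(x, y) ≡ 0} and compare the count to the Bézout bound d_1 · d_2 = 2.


Common zeros: ∅; count = 0; Bézout bound = 2.

deg(f) = 1, deg(g) = 2, so Bézout bound = 2.
Scan x ∈ F_7. For each x, list the y ∈ F_7 with f(x, y) ≡ 0 and those with g(x, y) ≡ 0 (mod 7); the common zeros in that column are the intersection.
  x = 0: f ≡ 0 at y ∈ {1}; g ≡ 0 at y ∈ {2, 5}; common: ∅.
  x = 1: f ≡ 0 at y ∈ {5}; g ≡ 0 at y ∈ ∅; common: ∅.
  x = 2: f ≡ 0 at y ∈ {2}; g ≡ 0 at y ∈ {0, 6}; common: ∅.
  x = 3: f ≡ 0 at y ∈ {6}; g ≡ 0 at y ∈ ∅; common: ∅.
  x = 4: f ≡ 0 at y ∈ {3}; g ≡ 0 at y ∈ {1, 4}; common: ∅.
  x = 5: f ≡ 0 at y ∈ {0}; g ≡ 0 at y ∈ ∅; common: ∅.
  x = 6: f ≡ 0 at y ∈ {4}; g ≡ 0 at y ∈ ∅; common: ∅.
Collecting: common zeros = ∅, so the count is 0.
Comparison with the Bézout bound: 0 ≤ 2 = deg(f)·deg(g), as expected for curves with no common component (the affine F_7-count falls short of the bound because intersections may lie at infinity, over extension fields, or carry multiplicity).


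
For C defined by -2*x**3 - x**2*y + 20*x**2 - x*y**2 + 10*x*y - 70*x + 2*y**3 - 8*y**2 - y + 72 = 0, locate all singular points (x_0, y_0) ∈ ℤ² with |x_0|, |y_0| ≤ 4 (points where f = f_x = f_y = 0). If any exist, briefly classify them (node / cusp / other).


Singular points: {(3, 2)}; classification: cusp.

Compute partial derivatives:
  f_x = -6*x**2 - 2*x*y + 40*x - y**2 + 10*y - 70.
  f_y = -x**2 - 2*x*y + 10*x + 6*y**2 - 16*y - 1.
Scan x_0 ∈ {−4, ..., 4}. For each x_0, f_y(x_0, y) is a polynomial in y; find its integer roots y ∈ {−4, ..., 4}, then test f_x and f at those candidates.
  x = -4: f_y(-4, y) = 6*y**2 - 8*y - 57; no integer root y with |y| ≤ 4.
  x = -3: f_y(-3, y) = 6*y**2 - 10*y - 40; no integer root y with |y| ≤ 4.
  x = -2: f_y(-2, y) = 6*y**2 - 12*y - 25; no integer root y with |y| ≤ 4.
  x = -1: f_y(-1, y) = 6*y**2 - 14*y - 12; vanishes at y ∈ {3}. (-1, 3): f_x = -89 ≠ 0.
  x = 0: f_y(0, y) = 6*y**2 - 16*y - 1; no integer root y with |y| ≤ 4.
  x = 1: f_y(1, y) = 6*y**2 - 18*y + 8; no integer root y with |y| ≤ 4.
  x = 2: f_y(2, y) = 6*y**2 - 20*y + 15; no integer root y with |y| ≤ 4.
  x = 3: f_y(3, y) = 6*y**2 - 22*y + 20; vanishes at y ∈ {2}. (3, 2): f_x = 0, f = 0 — SINGULAR.
  x = 4: f_y(4, y) = 6*y**2 - 24*y + 23; no integer root y with |y| ≤ 4.
Only singular point on the grid: (3, 2).
Classify: substitute x = 3 + u, y = 2 + v and expand: f = -2*u**3 - u**2*v - u*v**2 + 2*v**3 + v**2.
No constant or linear terms (consistent with a singular point). Quadratic part: v**2. Cubic part: -2*u**3 - u**2*v - u*v**2 + 2*v**3.
The quadratic part v**2 is a perfect square, so there is a single (double) tangent line v = 0, i.e. y = 2. Restricting the cubic part to that line (v = 0) leaves -2*u**3 ≠ 0, so f is not divisible by v and the branch is v² ≈ 2*u**3 to lowest order — this is a cusp.
Classification: cusp.


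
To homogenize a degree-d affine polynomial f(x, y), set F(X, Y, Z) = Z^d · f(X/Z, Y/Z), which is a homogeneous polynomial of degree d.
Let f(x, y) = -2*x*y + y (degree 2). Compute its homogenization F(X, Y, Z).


F(X, Y, Z) = -2*X*Y + Y*Z

deg(f) = 2.
Substitute x = X/Z, y = Y/Z into f, then multiply by Z^2.
  monomial -2·x^1·y^1 ↦ -2·X^1·Y^1·Z^0.
  monomial 1·x^0·y^1 ↦ 1·X^0·Y^1·Z^1.
Collecting: F(X, Y, Z) = -2*X*Y + Y*Z.


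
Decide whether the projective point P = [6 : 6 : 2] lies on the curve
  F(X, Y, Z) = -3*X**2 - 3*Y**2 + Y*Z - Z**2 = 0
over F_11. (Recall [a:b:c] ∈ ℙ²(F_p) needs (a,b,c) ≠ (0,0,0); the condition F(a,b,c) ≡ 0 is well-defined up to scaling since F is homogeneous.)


F(6,6,2) ≡ 1 (mod 11); P is NOT on the curve.

Evaluate F(6, 6, 2) term-by-term (mod 11).
  -3*X**2 ↦ -3·36·1·1 = -108
  -3*Y**2 ↦ -3·1·36·1 = -108
  Y*Z ↦ 1·1·6·2 = 12
  -Z**2 ↦ -1·1·1·4 = -4
Sum: F(6, 6, 2) = (-108) + (-108) + (12) + (-4) = -208.
Reducing mod 11: -208 ≡ 1 (mod 11).
Since F(a, b, c) ≡ 1 ≠ 0 (mod 11), P does NOT lie on the curve.


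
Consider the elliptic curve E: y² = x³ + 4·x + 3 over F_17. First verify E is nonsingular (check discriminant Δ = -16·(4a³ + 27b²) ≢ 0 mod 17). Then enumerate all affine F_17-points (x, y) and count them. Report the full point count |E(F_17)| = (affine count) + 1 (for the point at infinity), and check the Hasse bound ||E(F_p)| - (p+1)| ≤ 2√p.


Affine points = {(1, 5), (1, 12), (2, 6), (2, 11), (3, 5), (3, 12), (4, 7), (4, 10), (7, 0), (11, 1), (11, 16), (13, 5), (13, 12), (14, 7), (14, 10), (15, 2), (15, 15), (16, 7), (16, 10)}; affine count = 19; |E(F_17)| = 20.

Discriminant check: Δ ∝ 4a³ + 27b² = 4·4³ + 27·3² = 4·64 + 27·9 ≡ 6 (mod 17). Nonzero ⇒ E is nonsingular.
For each x ∈ F_17, compute rhs = x³ + 4·x + 3 mod 17, then count y ∈ F_17 with y² ≡ rhs.
  x = 0: rhs = 3, matching y values: none (0 points).
  x = 1: rhs = 8, matching y values: 5, 12 (2 points).
  x = 2: rhs = 2, matching y values: 6, 11 (2 points).
  x = 3: rhs = 8, matching y values: 5, 12 (2 points).
  x = 4: rhs = 15, matching y values: 7, 10 (2 points).
  x = 5: rhs = 12, matching y values: none (0 points).
  x = 6: rhs = 5, matching y values: none (0 points).
  x = 7: rhs = 0, matching y values: 0 (1 points).
  x = 8: rhs = 3, matching y values: none (0 points).
  x = 9: rhs = 3, matching y values: none (0 points).
  x = 10: rhs = 6, matching y values: none (0 points).
  x = 11: rhs = 1, matching y values: 1, 16 (2 points).
  x = 12: rhs = 11, matching y values: none (0 points).
  x = 13: rhs = 8, matching y values: 5, 12 (2 points).
  x = 14: rhs = 15, matching y values: 7, 10 (2 points).
  x = 15: rhs = 4, matching y values: 2, 15 (2 points).
  x = 16: rhs = 15, matching y values: 7, 10 (2 points).
Total affine count: 19.
Full point count |E(F_17)| = 19 + 1 = 20.
Hasse bound: |20 − (17+1)| = |2| = 2 ≤ 2√17 ≈ 8.2462 ✓.


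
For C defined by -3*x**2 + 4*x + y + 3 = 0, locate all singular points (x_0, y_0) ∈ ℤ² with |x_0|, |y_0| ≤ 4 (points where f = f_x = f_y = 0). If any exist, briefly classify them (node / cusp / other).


No singular points in the scanned grid; C is smooth there.

Compute partial derivatives:
  f_x = 4 - 6*x.
  f_y = 1.
f_y = 1 is a nonzero constant, so f_y never vanishes: no point (x, y) can satisfy f = f_x = f_y = 0. In particular no (x, y) ∈ {−4, ..., 4}² is singular; the curve is smooth.


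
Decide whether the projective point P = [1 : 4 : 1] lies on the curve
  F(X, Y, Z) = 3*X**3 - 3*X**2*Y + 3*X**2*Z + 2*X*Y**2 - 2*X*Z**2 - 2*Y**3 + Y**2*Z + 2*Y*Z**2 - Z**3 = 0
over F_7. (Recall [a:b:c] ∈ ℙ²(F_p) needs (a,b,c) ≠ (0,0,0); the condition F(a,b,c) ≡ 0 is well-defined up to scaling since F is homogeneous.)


F(1,4,1) ≡ 3 (mod 7); P is NOT on the curve.

Evaluate F(1, 4, 1) term-by-term (mod 7).
  3*X**3 ↦ 3·1·1·1 = 3
  -3*X**2*Y ↦ -3·1·4·1 = -12
  3*X**2*Z ↦ 3·1·1·1 = 3
  2*X*Y**2 ↦ 2·1·16·1 = 32
  -2*X*Z**2 ↦ -2·1·1·1 = -2
  -2*Y**3 ↦ -2·1·64·1 = -128
  Y**2*Z ↦ 1·1·16·1 = 16
  2*Y*Z**2 ↦ 2·1·4·1 = 8
  -Z**3 ↦ -1·1·1·1 = -1
Sum: F(1, 4, 1) = (3) + (-12) + (3) + (32) + (-2) + (-128) + (16) + (8) + (-1) = -81.
Reducing mod 7: -81 ≡ 3 (mod 7).
Since F(a, b, c) ≡ 3 ≠ 0 (mod 7), P does NOT lie on the curve.


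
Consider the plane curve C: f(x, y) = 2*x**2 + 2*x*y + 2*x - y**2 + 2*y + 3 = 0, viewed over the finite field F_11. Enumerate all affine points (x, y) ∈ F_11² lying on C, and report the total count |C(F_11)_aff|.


Affine F_11-points: {(0, 3), (0, 10), (1, 2), (5, 6), (6, 5), (6, 9), (7, 2), (7, 3), (10, 5), (10, 6)}; count = 10.

For each of the 121 pairs (x, y) ∈ F_11², evaluate f(x, y) mod 11. Record the zeros.
  x = 0: [0↦3, 1↦4, 2↦3, 3↦0, 4↦6, 5↦10, 6↦1, 7↦1, 8↦10, 9↦6, 10↦0]  zeros at y ∈ {3, 10}
  x = 1: [0↦7, 1↦10, 2↦0, 3↦10, 4↦7, 5↦2, 6↦6, 7↦8, 8↦8, 9↦6, 10↦2]  zeros at y ∈ {2}
  x = 2: [0↦4, 1↦9, 2↦1, 3↦2, 4↦1, 5↦9, 6↦4, 7↦8, 8↦10, 9↦10, 10↦8]  zeros at y ∈ ∅
  x = 3: [0↦5, 1↦1, 2↦6, 3↦9, 4↦10, 5↦9, 6↦6, 7↦1, 8↦5, 9↦7, 10↦7]  zeros at y ∈ ∅
  x = 4: [0↦10, 1↦8, 2↦4, 3↦9, 4↦1, 5↦2, 6↦1, 7↦9, 8↦4, 9↦8, 10↦10]  zeros at y ∈ ∅
  x = 5: [0↦8, 1↦8, 2↦6, 3↦2, 4↦7, 5↦10, 6↦0, 7↦10, 8↦7, 9↦2, 10↦6]  zeros at y ∈ {6}
  x = 6: [0↦10, 1↦1, 2↦1, 3↦10, 4↦6, 5↦0, 6↦3, 7↦4, 8↦3, 9↦0, 10↦6]  zeros at y ∈ {5, 9}
  x = 7: [0↦5, 1↦9, 2↦0, 3↦0, 4↦9, 5↦5, 6↦10, 7↦2, 8↦3, 9↦2, 10↦10]  zeros at y ∈ {2, 3}
  x = 8: [0↦4, 1↦10, 2↦3, 3↦5, 4↦5, 5↦3, 6↦10, 7↦4, 8↦7, 9↦8, 10↦7]  zeros at y ∈ ∅
  x = 9: [0↦7, 1↦4, 2↦10, 3↦3, 4↦5, 5↦5, 6↦3, 7↦10, 8↦4, 9↦7, 10↦8]  zeros at y ∈ ∅
  x = 10: [0↦3, 1↦2, 2↦10, 3↦5, 4↦9, 5↦0, 6↦0, 7↦9, 8↦5, 9↦10, 10↦2]  zeros at y ∈ {5, 6}
Collecting zeros: affine points = {(0, 3), (0, 10), (1, 2), (5, 6), (6, 5), (6, 9), (7, 2), (7, 3), (10, 5), (10, 6)}.
Total count |C(F_11)_aff| = 10.


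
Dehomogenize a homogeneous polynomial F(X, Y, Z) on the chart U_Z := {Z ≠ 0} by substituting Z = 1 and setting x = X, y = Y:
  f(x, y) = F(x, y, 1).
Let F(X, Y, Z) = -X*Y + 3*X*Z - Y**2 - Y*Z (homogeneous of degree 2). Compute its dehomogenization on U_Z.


f(x, y) = -x*y + 3*x - y**2 - y

On U_Z we set Z = 1. Each monomial c·X^i·Y^j·Z^k in F becomes c·x^i·y^j·1^k = c·x^i·y^j.
Substituting Z = 1: F(X, Y, 1) = -x*y + 3*x - y**2 - y.
Note: deg(f) ≤ deg(F) = 2; strict inequality happens when F is divisible by Z (lost terms).


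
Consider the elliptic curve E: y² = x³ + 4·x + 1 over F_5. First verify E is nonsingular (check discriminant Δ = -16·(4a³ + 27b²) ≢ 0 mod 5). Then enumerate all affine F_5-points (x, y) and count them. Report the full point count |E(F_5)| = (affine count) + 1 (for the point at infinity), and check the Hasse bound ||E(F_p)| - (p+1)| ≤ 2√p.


Affine points = {(0, 1), (0, 4), (1, 1), (1, 4), (3, 0), (4, 1), (4, 4)}; affine count = 7; |E(F_5)| = 8.

Discriminant check: Δ ∝ 4a³ + 27b² = 4·4³ + 27·1² = 4·64 + 27·1 ≡ 3 (mod 5). Nonzero ⇒ E is nonsingular.
For each x ∈ F_5, compute rhs = x³ + 4·x + 1 mod 5, then count y ∈ F_5 with y² ≡ rhs.
  x = 0: rhs = 1, matching y values: 1, 4 (2 points).
  x = 1: rhs = 1, matching y values: 1, 4 (2 points).
  x = 2: rhs = 2, matching y values: none (0 points).
  x = 3: rhs = 0, matching y values: 0 (1 points).
  x = 4: rhs = 1, matching y values: 1, 4 (2 points).
Total affine count: 7.
Full point count |E(F_5)| = 7 + 1 = 8.
Hasse bound: |8 − (5+1)| = |2| = 2 ≤ 2√5 ≈ 4.4721 ✓.


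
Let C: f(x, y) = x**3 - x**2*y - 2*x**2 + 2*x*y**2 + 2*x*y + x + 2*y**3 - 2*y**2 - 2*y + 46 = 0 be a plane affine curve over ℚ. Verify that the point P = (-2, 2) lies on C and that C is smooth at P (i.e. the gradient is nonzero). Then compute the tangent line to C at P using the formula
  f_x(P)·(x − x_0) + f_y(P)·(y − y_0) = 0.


Tangent line at P: 41*x - 10*y + 102 = 0.

Step 1: f(-2, 2) = 0, so P lies on C.
Step 2: partial derivatives
  f_x(x, y) = 3*x**2 - 2*x*y - 4*x + 2*y**2 + 2*y + 1, f_y(x, y) = -x**2 + 4*x*y + 2*x + 6*y**2 - 4*y - 2.
  f_x(P) = 41, f_y(P) = -10 (gradient nonzero, so P is smooth).
Step 3: tangent line at P: 41·(x − -2) + -10·(y − 2) = 0.
Expanding: 41*x - 10*y + 102 = 0.


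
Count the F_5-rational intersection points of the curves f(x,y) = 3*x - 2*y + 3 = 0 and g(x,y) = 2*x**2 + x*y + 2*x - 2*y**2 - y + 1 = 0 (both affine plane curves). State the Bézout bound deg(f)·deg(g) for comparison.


Common zeros: {(0, 4), (3, 1)}; count = 2; Bézout bound = 2.

deg(f) = 1, deg(g) = 2, so Bézout bound = 2.
Scan x ∈ F_5. For each x, list the y ∈ F_5 with f(x, y) ≡ 0 and those with g(x, y) ≡ 0 (mod 5); the common zeros in that column are the intersection.
  x = 0: f ≡ 0 at y ∈ {4}; g ≡ 0 at y ∈ {3, 4}; common: {4}.
  x = 1: f ≡ 0 at y ∈ {3}; g ≡ 0 at y ∈ {0}; common: ∅.
  x = 2: f ≡ 0 at y ∈ {2}; g ≡ 0 at y ∈ {4}; common: ∅.
  x = 3: f ≡ 0 at y ∈ {1}; g ≡ 0 at y ∈ {0, 1}; common: {1}.
  x = 4: f ≡ 0 at y ∈ {0}; g ≡ 0 at y ∈ ∅; common: ∅.
Collecting: common zeros = {(0, 4), (3, 1)}, so the count is 2.
Comparison with the Bézout bound: 2 ≤ 2 = deg(f)·deg(g), as expected for curves with no common component (the bound is attained).


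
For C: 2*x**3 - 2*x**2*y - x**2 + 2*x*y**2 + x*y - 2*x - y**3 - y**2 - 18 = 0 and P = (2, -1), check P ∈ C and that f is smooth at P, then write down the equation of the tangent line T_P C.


Tangent line at P: 27*x - 15*y - 69 = 0.

Step 1: f(2, -1) = 0, so P lies on C.
Step 2: partial derivatives
  f_x(x, y) = 6*x**2 - 4*x*y - 2*x + 2*y**2 + y - 2, f_y(x, y) = -2*x**2 + 4*x*y + x - 3*y**2 - 2*y.
  f_x(P) = 27, f_y(P) = -15 (gradient nonzero, so P is smooth).
Step 3: tangent line at P: 27·(x − 2) + -15·(y − -1) = 0.
Expanding: 27*x - 15*y - 69 = 0.


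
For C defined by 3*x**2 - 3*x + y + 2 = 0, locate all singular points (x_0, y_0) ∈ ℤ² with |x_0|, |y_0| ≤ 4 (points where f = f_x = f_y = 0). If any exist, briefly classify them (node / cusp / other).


No singular points in the scanned grid; C is smooth there.

Compute partial derivatives:
  f_x = 6*x - 3.
  f_y = 1.
f_y = 1 is a nonzero constant, so f_y never vanishes: no point (x, y) can satisfy f = f_x = f_y = 0. In particular no (x, y) ∈ {−4, ..., 4}² is singular; the curve is smooth.


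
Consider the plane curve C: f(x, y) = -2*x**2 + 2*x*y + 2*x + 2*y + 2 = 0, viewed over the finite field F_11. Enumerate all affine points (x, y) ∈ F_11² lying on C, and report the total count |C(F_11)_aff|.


Affine F_11-points: {(0, 10), (1, 5), (2, 4), (3, 4), (4, 0), (5, 5), (6, 1), (7, 1), (8, 0), (9, 6)}; count = 10.

For each of the 121 pairs (x, y) ∈ F_11², evaluate f(x, y) mod 11. Record the zeros.
  x = 0: [0↦2, 1↦4, 2↦6, 3↦8, 4↦10, 5↦1, 6↦3, 7↦5, 8↦7, 9↦9, 10↦0]  zeros at y ∈ {10}
  x = 1: [0↦2, 1↦6, 2↦10, 3↦3, 4↦7, 5↦0, 6↦4, 7↦8, 8↦1, 9↦5, 10↦9]  zeros at y ∈ {5}
  x = 2: [0↦9, 1↦4, 2↦10, 3↦5, 4↦0, 5↦6, 6↦1, 7↦7, 8↦2, 9↦8, 10↦3]  zeros at y ∈ {4}
  x = 3: [0↦1, 1↦9, 2↦6, 3↦3, 4↦0, 5↦8, 6↦5, 7↦2, 8↦10, 9↦7, 10↦4]  zeros at y ∈ {4}
  x = 4: [0↦0, 1↦10, 2↦9, 3↦8, 4↦7, 5↦6, 6↦5, 7↦4, 8↦3, 9↦2, 10↦1]  zeros at y ∈ {0}
  x = 5: [0↦6, 1↦7, 2↦8, 3↦9, 4↦10, 5↦0, 6↦1, 7↦2, 8↦3, 9↦4, 10↦5]  zeros at y ∈ {5}
  x = 6: [0↦8, 1↦0, 2↦3, 3↦6, 4↦9, 5↦1, 6↦4, 7↦7, 8↦10, 9↦2, 10↦5]  zeros at y ∈ {1}
  x = 7: [0↦6, 1↦0, 2↦5, 3↦10, 4↦4, 5↦9, 6↦3, 7↦8, 8↦2, 9↦7, 10↦1]  zeros at y ∈ {1}
  x = 8: [0↦0, 1↦7, 2↦3, 3↦10, 4↦6, 5↦2, 6↦9, 7↦5, 8↦1, 9↦8, 10↦4]  zeros at y ∈ {0}
  x = 9: [0↦1, 1↦10, 2↦8, 3↦6, 4↦4, 5↦2, 6↦0, 7↦9, 8↦7, 9↦5, 10↦3]  zeros at y ∈ {6}
  x = 10: [0↦9, 1↦9, 2↦9, 3↦9, 4↦9, 5↦9, 6↦9, 7↦9, 8↦9, 9↦9, 10↦9]  zeros at y ∈ ∅
Collecting zeros: affine points = {(0, 10), (1, 5), (2, 4), (3, 4), (4, 0), (5, 5), (6, 1), (7, 1), (8, 0), (9, 6)}.
Total count |C(F_11)_aff| = 10.


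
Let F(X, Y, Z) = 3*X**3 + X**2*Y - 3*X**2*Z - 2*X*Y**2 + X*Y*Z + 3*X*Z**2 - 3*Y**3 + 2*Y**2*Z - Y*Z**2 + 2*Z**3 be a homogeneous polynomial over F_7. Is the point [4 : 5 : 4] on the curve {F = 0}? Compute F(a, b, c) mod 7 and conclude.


F(4,5,4) ≡ 4 (mod 7); P is NOT on the curve.

Evaluate F(4, 5, 4) term-by-term (mod 7).
  3*X**3 ↦ 3·64·1·1 = 192
  X**2*Y ↦ 1·16·5·1 = 80
  -3*X**2*Z ↦ -3·16·1·4 = -192
  -2*X*Y**2 ↦ -2·4·25·1 = -200
  X*Y*Z ↦ 1·4·5·4 = 80
  3*X*Z**2 ↦ 3·4·1·16 = 192
  -3*Y**3 ↦ -3·1·125·1 = -375
  2*Y**2*Z ↦ 2·1·25·4 = 200
  -Y*Z**2 ↦ -1·1·5·16 = -80
  2*Z**3 ↦ 2·1·1·64 = 128
Sum: F(4, 5, 4) = (192) + (80) + (-192) + (-200) + (80) + (192) + (-375) + (200) + (-80) + (128) = 25.
Reducing mod 7: 25 ≡ 4 (mod 7).
Since F(a, b, c) ≡ 4 ≠ 0 (mod 7), P does NOT lie on the curve.


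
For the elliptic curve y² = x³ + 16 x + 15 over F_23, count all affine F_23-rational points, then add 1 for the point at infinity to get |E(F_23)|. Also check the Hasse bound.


Affine points = {(1, 3), (1, 20), (2, 3), (2, 20), (5, 6), (5, 17), (10, 5), (10, 18), (11, 2), (11, 21), (12, 7), (12, 16), (14, 4), (14, 19), (17, 5), (17, 18), (19, 5), (19, 18), (20, 3), (20, 20)}; affine count = 20; |E(F_23)| = 21.

Discriminant check: Δ ∝ 4a³ + 27b² = 4·16³ + 27·15² = 4·4096 + 27·225 ≡ 11 (mod 23). Nonzero ⇒ E is nonsingular.
For each x ∈ F_23, compute rhs = x³ + 16·x + 15 mod 23, then count y ∈ F_23 with y² ≡ rhs.
  x = 0: rhs = 15, matching y values: none (0 points).
  x = 1: rhs = 9, matching y values: 3, 20 (2 points).
  x = 2: rhs = 9, matching y values: 3, 20 (2 points).
  x = 3: rhs = 21, matching y values: none (0 points).
  x = 4: rhs = 5, matching y values: none (0 points).
  x = 5: rhs = 13, matching y values: 6, 17 (2 points).
  x = 6: rhs = 5, matching y values: none (0 points).
  x = 7: rhs = 10, matching y values: none (0 points).
  x = 8: rhs = 11, matching y values: none (0 points).
  x = 9: rhs = 14, matching y values: none (0 points).
  x = 10: rhs = 2, matching y values: 5, 18 (2 points).
  x = 11: rhs = 4, matching y values: 2, 21 (2 points).
  x = 12: rhs = 3, matching y values: 7, 16 (2 points).
  x = 13: rhs = 5, matching y values: none (0 points).
  x = 14: rhs = 16, matching y values: 4, 19 (2 points).
  x = 15: rhs = 19, matching y values: none (0 points).
  x = 16: rhs = 20, matching y values: none (0 points).
  x = 17: rhs = 2, matching y values: 5, 18 (2 points).
  x = 18: rhs = 17, matching y values: none (0 points).
  x = 19: rhs = 2, matching y values: 5, 18 (2 points).
  x = 20: rhs = 9, matching y values: 3, 20 (2 points).
  x = 21: rhs = 21, matching y values: none (0 points).
  x = 22: rhs = 21, matching y values: none (0 points).
Total affine count: 20.
Full point count |E(F_23)| = 20 + 1 = 21.
Hasse bound: |21 − (23+1)| = |-3| = 3 ≤ 2√23 ≈ 9.5917 ✓.


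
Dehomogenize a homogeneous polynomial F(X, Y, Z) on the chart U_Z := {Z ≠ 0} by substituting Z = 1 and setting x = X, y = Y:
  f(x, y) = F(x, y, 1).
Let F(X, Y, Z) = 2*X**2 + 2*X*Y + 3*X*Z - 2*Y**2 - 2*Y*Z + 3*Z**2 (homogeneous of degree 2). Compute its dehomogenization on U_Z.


f(x, y) = 2*x**2 + 2*x*y + 3*x - 2*y**2 - 2*y + 3

On U_Z we set Z = 1. Each monomial c·X^i·Y^j·Z^k in F becomes c·x^i·y^j·1^k = c·x^i·y^j.
Substituting Z = 1: F(X, Y, 1) = 2*x**2 + 2*x*y + 3*x - 2*y**2 - 2*y + 3.
Note: deg(f) ≤ deg(F) = 2; strict inequality happens when F is divisible by Z (lost terms).


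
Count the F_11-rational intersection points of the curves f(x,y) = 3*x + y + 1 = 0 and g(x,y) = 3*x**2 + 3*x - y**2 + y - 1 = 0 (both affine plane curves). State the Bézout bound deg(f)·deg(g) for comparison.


Common zeros: ∅; count = 0; Bézout bound = 2.

deg(f) = 1, deg(g) = 2, so Bézout bound = 2.
Scan x ∈ F_11. For each x, list the y ∈ F_11 with f(x, y) ≡ 0 and those with g(x, y) ≡ 0 (mod 11); the common zeros in that column are the intersection.
  x = 0: f ≡ 0 at y ∈ {10}; g ≡ 0 at y ∈ ∅; common: ∅.
  x = 1: f ≡ 0 at y ∈ {7}; g ≡ 0 at y ∈ ∅; common: ∅.
  x = 2: f ≡ 0 at y ∈ {4}; g ≡ 0 at y ∈ {3, 9}; common: ∅.
  x = 3: f ≡ 0 at y ∈ {1}; g ≡ 0 at y ∈ {2, 10}; common: ∅.
  x = 4: f ≡ 0 at y ∈ {9}; g ≡ 0 at y ∈ ∅; common: ∅.
  x = 5: f ≡ 0 at y ∈ {6}; g ≡ 0 at y ∈ {4, 8}; common: ∅.
  x = 6: f ≡ 0 at y ∈ {3}; g ≡ 0 at y ∈ ∅; common: ∅.
  x = 7: f ≡ 0 at y ∈ {0}; g ≡ 0 at y ∈ {2, 10}; common: ∅.
  x = 8: f ≡ 0 at y ∈ {8}; g ≡ 0 at y ∈ {3, 9}; common: ∅.
  x = 9: f ≡ 0 at y ∈ {5}; g ≡ 0 at y ∈ ∅; common: ∅.
  x = 10: f ≡ 0 at y ∈ {2}; g ≡ 0 at y ∈ ∅; common: ∅.
Collecting: common zeros = ∅, so the count is 0.
Comparison with the Bézout bound: 0 ≤ 2 = deg(f)·deg(g), as expected for curves with no common component (the affine F_11-count falls short of the bound because intersections may lie at infinity, over extension fields, or carry multiplicity).


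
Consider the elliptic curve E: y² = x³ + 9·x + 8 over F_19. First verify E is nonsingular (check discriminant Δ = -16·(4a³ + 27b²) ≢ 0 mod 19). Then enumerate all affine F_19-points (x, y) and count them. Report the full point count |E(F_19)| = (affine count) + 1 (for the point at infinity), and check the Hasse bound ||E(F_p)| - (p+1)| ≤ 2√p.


Affine points = {(3, 9), (3, 10), (5, 8), (5, 11), (9, 1), (9, 18), (12, 1), (12, 18), (13, 2), (13, 17), (14, 3), (14, 16), (16, 7), (16, 12), (17, 1), (17, 18), (18, 6), (18, 13)}; affine count = 18; |E(F_19)| = 19.

Discriminant check: Δ ∝ 4a³ + 27b² = 4·9³ + 27·8² = 4·729 + 27·64 ≡ 8 (mod 19). Nonzero ⇒ E is nonsingular.
For each x ∈ F_19, compute rhs = x³ + 9·x + 8 mod 19, then count y ∈ F_19 with y² ≡ rhs.
  x = 0: rhs = 8, matching y values: none (0 points).
  x = 1: rhs = 18, matching y values: none (0 points).
  x = 2: rhs = 15, matching y values: none (0 points).
  x = 3: rhs = 5, matching y values: 9, 10 (2 points).
  x = 4: rhs = 13, matching y values: none (0 points).
  x = 5: rhs = 7, matching y values: 8, 11 (2 points).
  x = 6: rhs = 12, matching y values: none (0 points).
  x = 7: rhs = 15, matching y values: none (0 points).
  x = 8: rhs = 3, matching y values: none (0 points).
  x = 9: rhs = 1, matching y values: 1, 18 (2 points).
  x = 10: rhs = 15, matching y values: none (0 points).
  x = 11: rhs = 13, matching y values: none (0 points).
  x = 12: rhs = 1, matching y values: 1, 18 (2 points).
  x = 13: rhs = 4, matching y values: 2, 17 (2 points).
  x = 14: rhs = 9, matching y values: 3, 16 (2 points).
  x = 15: rhs = 3, matching y values: none (0 points).
  x = 16: rhs = 11, matching y values: 7, 12 (2 points).
  x = 17: rhs = 1, matching y values: 1, 18 (2 points).
  x = 18: rhs = 17, matching y values: 6, 13 (2 points).
Total affine count: 18.
Full point count |E(F_19)| = 18 + 1 = 19.
Hasse bound: |19 − (19+1)| = |-1| = 1 ≤ 2√19 ≈ 8.7178 ✓.


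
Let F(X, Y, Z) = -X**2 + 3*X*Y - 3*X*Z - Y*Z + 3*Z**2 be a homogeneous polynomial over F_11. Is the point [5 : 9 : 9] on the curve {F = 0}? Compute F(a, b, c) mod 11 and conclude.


F(5,9,9) ≡ 5 (mod 11); P is NOT on the curve.

Evaluate F(5, 9, 9) term-by-term (mod 11).
  -X**2 ↦ -1·25·1·1 = -25
  3*X*Y ↦ 3·5·9·1 = 135
  -3*X*Z ↦ -3·5·1·9 = -135
  -Y*Z ↦ -1·1·9·9 = -81
  3*Z**2 ↦ 3·1·1·81 = 243
Sum: F(5, 9, 9) = (-25) + (135) + (-135) + (-81) + (243) = 137.
Reducing mod 11: 137 ≡ 5 (mod 11).
Since F(a, b, c) ≡ 5 ≠ 0 (mod 11), P does NOT lie on the curve.


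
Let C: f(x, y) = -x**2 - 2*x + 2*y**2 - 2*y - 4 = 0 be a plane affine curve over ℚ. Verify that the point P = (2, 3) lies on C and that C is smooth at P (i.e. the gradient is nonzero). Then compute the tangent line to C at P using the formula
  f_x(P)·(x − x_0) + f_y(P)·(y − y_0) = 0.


Tangent line at P: -6*x + 10*y - 18 = 0.

Step 1: f(2, 3) = 0, so P lies on C.
Step 2: partial derivatives
  f_x(x, y) = -2*x - 2, f_y(x, y) = 4*y - 2.
  f_x(P) = -6, f_y(P) = 10 (gradient nonzero, so P is smooth).
Step 3: tangent line at P: -6·(x − 2) + 10·(y − 3) = 0.
Expanding: -6*x + 10*y - 18 = 0.
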